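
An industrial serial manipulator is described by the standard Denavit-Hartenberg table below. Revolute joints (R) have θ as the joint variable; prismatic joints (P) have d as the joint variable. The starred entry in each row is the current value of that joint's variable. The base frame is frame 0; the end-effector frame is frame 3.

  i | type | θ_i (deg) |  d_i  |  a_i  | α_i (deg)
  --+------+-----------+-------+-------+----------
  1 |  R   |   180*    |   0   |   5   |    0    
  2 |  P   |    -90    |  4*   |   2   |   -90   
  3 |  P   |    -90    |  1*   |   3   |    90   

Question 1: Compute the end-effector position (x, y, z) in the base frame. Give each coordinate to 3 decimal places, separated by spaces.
-6.000 2.000 7.000

after link 1: o_1 = (-5.0000, 0.0000, 0.0000)
after link 2: o_2 = (-5.0000, 2.0000, 4.0000)
after link 3: o_3 = (-6.0000, 2.0000, 7.0000)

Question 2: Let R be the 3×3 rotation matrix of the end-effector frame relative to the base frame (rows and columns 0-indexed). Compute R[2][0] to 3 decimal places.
1.000

End-effector x-axis (col 0 of R) = (0.0000,0.0000,1.0000)
R[2][0] = 1.0000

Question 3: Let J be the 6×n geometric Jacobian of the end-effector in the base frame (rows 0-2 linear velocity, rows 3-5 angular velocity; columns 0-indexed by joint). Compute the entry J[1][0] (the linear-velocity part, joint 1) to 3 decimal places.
-6.000

axis z_0 = ẑ; lever o_n−o_0 = (-6.0000,2.0000,7.0000)
cross product → J_v[:, 0] = (-2.0000,-6.0000,0.0000)
J_ω[:, 0] = z_0
entry J[1][0] = -6.0000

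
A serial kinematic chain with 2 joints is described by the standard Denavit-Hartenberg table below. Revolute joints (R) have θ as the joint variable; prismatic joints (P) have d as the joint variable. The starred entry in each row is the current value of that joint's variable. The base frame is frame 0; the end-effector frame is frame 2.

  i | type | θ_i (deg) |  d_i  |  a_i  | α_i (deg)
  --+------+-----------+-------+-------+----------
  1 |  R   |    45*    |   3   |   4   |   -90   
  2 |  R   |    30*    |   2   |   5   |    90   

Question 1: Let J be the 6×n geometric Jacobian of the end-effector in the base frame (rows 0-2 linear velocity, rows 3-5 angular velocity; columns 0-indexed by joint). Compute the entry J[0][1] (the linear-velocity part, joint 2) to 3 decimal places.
axis z_1 = (-0.7071,0.7071,0.0000); lever o_n−o_1 = (1.6476,4.4761,-2.5000)
cross product → J_v[:, 1] = (-1.7678,-1.7678,-4.3301)
J_ω[:, 1] = z_1
entry J[0][1] = -1.7678

-1.768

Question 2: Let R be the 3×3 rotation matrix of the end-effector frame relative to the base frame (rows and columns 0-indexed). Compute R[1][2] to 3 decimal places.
End-effector z-axis (col 2 of R) = (0.3536,0.3536,0.8660)
R[1][2] = 0.3536

0.354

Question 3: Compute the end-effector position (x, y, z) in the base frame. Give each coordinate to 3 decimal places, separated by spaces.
4.476 7.305 0.500

after link 1: o_1 = (2.8284, 2.8284, 3.0000)
after link 2: o_2 = (4.4761, 7.3045, 0.5000)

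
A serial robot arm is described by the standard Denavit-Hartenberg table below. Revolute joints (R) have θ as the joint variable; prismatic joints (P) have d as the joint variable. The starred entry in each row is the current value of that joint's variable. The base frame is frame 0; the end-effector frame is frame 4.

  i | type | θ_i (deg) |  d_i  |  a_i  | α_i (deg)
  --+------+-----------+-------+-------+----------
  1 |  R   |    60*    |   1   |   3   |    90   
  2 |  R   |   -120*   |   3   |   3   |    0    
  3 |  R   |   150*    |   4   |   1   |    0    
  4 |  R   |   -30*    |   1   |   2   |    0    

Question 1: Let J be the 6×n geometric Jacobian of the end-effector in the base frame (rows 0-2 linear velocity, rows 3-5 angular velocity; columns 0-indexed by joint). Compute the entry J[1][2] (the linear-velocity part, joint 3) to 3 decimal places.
-0.433

axis z_2 = (0.8660,-0.5000,0.0000); lever o_n−o_2 = (5.7631,-0.0179,0.5000)
cross product → J_v[:, 2] = (-0.2500,-0.4330,2.8660)
J_ω[:, 2] = z_2
entry J[1][2] = -0.4330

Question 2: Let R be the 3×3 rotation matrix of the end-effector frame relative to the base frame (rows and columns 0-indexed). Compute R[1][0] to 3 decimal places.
0.866

End-effector x-axis (col 0 of R) = (0.5000,0.8660,0.0000)
R[1][0] = 0.8660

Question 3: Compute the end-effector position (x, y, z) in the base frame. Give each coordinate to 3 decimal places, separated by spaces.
after link 1: o_1 = (1.5000, 2.5981, 1.0000)
after link 2: o_2 = (3.3481, -0.2010, -1.5981)
after link 3: o_3 = (7.2452, -1.4510, -1.0981)
after link 4: o_4 = (9.1112, -0.2189, -1.0981)

9.111 -0.219 -1.098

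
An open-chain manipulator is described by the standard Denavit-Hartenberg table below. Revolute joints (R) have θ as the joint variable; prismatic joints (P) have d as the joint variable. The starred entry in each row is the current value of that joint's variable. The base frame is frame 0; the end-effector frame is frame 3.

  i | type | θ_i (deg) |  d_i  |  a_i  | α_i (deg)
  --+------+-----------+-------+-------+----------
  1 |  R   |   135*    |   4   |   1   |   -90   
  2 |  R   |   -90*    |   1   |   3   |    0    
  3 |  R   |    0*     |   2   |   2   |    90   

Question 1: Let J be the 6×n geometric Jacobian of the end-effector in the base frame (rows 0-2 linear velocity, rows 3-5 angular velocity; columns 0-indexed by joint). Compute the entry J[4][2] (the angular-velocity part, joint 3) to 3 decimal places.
-0.707

axis z_2 = (-0.7071,-0.7071,0.0000); lever o_n−o_2 = (-1.4142,-1.4142,2.0000)
cross product → J_v[:, 2] = (-1.4142,1.4142,0.0000)
J_ω[:, 2] = z_2
entry J[4][2] = -0.7071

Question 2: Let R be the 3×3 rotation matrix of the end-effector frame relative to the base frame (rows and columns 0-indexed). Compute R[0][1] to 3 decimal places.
-0.707

End-effector y-axis (col 1 of R) = (-0.7071,-0.7071,0.0000)
R[0][1] = -0.7071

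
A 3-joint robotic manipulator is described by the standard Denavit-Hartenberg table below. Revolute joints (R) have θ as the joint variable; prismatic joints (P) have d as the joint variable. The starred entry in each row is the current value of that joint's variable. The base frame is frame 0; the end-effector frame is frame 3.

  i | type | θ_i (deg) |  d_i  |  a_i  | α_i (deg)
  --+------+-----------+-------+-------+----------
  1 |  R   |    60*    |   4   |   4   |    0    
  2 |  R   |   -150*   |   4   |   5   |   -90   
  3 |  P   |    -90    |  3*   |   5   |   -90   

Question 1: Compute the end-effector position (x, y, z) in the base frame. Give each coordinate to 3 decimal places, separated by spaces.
after link 1: o_1 = (2.0000, 3.4641, 4.0000)
after link 2: o_2 = (2.0000, -1.5359, 8.0000)
after link 3: o_3 = (5.0000, -1.5359, 13.0000)

5.000 -1.536 13.000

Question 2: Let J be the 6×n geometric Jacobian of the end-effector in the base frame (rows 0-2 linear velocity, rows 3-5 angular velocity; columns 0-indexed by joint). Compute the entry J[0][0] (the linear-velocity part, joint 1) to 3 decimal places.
axis z_0 = ẑ; lever o_n−o_0 = (5.0000,-1.5359,13.0000)
cross product → J_v[:, 0] = (1.5359,5.0000,-0.0000)
J_ω[:, 0] = z_0
entry J[0][0] = 1.5359

1.536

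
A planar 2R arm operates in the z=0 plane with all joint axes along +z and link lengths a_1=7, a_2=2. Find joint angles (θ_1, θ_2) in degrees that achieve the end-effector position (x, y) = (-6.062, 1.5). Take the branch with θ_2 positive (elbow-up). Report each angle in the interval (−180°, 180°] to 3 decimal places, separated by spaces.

cos θ_2 = (38.9978−7²−2²)/(2·7·2) = -0.5001; θ_2 = 120.0051° (elbow-up)
β = atan2(1.5000,-6.0620) = 166.1017°; ψ = atan2(1.7320,5.9998) = 16.1017°
θ_1 = β − ψ = 150.0000°

150.000 120.005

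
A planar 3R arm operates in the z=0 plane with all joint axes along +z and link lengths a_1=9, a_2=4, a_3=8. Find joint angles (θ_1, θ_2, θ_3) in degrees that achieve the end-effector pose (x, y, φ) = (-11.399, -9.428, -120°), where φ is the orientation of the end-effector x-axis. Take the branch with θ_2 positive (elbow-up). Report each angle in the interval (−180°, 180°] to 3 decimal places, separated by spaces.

wrist centre = target − a_3·(cos φ, sin φ) = (-7.3990, -2.4998)
cos θ_2 = (60.9942−9²−4²)/(2·9·4) = -0.5001; θ_2 = 120.0053° (elbow-up)
β = atan2(-2.4998,-7.3990) = -161.3322°; ψ = atan2(3.4639,6.9997) = 26.3293°
θ_1 = β − ψ = -187.6615°
θ_3 = φ − θ_1 − θ_2 = -52.3439° (wrapped to (-180°,180°])

172.339 120.005 -52.344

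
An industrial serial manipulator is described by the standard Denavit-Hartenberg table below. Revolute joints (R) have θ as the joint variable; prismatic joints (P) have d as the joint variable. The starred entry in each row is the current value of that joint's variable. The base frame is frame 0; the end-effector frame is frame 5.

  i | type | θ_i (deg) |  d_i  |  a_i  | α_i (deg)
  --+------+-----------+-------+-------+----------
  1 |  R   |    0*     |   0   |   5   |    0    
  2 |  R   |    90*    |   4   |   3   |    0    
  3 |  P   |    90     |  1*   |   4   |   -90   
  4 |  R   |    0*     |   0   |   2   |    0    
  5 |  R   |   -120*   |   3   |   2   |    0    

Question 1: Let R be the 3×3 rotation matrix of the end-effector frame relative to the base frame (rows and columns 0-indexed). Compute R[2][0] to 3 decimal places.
0.866

End-effector x-axis (col 0 of R) = (0.5000,-0.0000,0.8660)
R[2][0] = 0.8660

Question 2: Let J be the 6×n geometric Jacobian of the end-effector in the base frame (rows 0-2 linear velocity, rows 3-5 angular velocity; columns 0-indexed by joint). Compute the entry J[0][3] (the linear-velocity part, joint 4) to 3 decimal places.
axis z_3 = (-0.0000,-1.0000,0.0000); lever o_n−o_3 = (-1.0000,-3.0000,1.7321)
cross product → J_v[:, 3] = (-1.7321,0.0000,-1.0000)
J_ω[:, 3] = z_3
entry J[0][3] = -1.7321

-1.732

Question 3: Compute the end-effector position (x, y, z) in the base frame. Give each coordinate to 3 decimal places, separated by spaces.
after link 1: o_1 = (5.0000, 0.0000, 0.0000)
after link 2: o_2 = (5.0000, 3.0000, 4.0000)
after link 3: o_3 = (1.0000, 3.0000, 5.0000)
after link 4: o_4 = (-1.0000, 3.0000, 5.0000)
after link 5: o_5 = (-0.0000, 0.0000, 6.7321)

-0.000 0.000 6.732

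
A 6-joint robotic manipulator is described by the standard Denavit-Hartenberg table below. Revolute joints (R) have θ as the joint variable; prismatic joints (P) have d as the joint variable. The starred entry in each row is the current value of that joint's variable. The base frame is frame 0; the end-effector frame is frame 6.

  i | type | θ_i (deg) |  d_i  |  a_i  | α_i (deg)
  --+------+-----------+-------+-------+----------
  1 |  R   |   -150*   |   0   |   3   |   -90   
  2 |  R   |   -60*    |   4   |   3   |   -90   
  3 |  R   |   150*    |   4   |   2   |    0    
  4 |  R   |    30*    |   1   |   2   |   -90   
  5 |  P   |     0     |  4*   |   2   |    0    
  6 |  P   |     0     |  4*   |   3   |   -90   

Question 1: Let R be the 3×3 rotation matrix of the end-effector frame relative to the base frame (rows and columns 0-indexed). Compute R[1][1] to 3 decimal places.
0.866

End-effector y-axis (col 1 of R) = (-0.5000,0.8660,0.0000)
R[1][1] = 0.8660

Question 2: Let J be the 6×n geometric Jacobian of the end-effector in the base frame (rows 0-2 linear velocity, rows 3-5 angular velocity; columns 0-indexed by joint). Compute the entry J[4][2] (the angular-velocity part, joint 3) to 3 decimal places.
axis z_2 = (-0.7500,-0.4330,-0.5000); lever o_n−o_2 = (3.5311,-6.0442,-10.0622)
cross product → J_v[:, 2] = (1.3349,-9.3122,6.0622)
J_ω[:, 2] = z_2
entry J[4][2] = -0.4330

-0.433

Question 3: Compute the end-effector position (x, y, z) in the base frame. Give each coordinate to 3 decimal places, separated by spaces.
after link 1: o_1 = (-2.5981, -1.5000, 0.0000)
after link 2: o_2 = (-1.8971, -5.7141, 2.5981)
after link 3: o_3 = (-4.6471, -6.1471, -0.9019)
after link 4: o_4 = (-4.5311, -6.0801, -3.1340)
after link 5: o_5 = (-1.6651, -9.0442, -4.8660)
after link 6: o_6 = (1.6340, -11.7583, -7.4641)

1.634 -11.758 -7.464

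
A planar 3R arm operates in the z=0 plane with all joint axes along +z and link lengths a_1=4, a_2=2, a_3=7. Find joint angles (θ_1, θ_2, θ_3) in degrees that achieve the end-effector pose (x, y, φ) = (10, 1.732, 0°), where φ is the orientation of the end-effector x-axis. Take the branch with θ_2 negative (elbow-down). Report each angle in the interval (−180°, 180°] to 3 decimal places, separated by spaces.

wrist centre = target − a_3·(cos φ, sin φ) = (3.0000, 1.7320)
cos θ_2 = (11.9998−4²−2²)/(2·4·2) = -0.5000; θ_2 = -120.0007° (elbow-down)
β = atan2(1.7320,3.0000) = 29.9993°; ψ = atan2(-1.7320,3.0000) = -30.0000°
θ_1 = β − ψ = 59.9993°
θ_3 = φ − θ_1 − θ_2 = 60.0015° (wrapped to (-180°,180°])

59.999 -120.001 60.001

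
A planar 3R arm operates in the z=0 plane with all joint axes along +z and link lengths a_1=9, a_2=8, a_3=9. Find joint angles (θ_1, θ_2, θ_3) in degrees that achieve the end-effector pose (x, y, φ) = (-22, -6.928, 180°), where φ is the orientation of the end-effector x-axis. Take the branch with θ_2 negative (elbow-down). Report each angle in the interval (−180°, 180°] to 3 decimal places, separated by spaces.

-123.890 -60.001 3.892

wrist centre = target − a_3·(cos φ, sin φ) = (-13.0000, -6.9280)
cos θ_2 = (216.9972−9²−8²)/(2·9·8) = 0.5000; θ_2 = -60.0013° (elbow-down)
β = atan2(-6.9280,-13.0000) = -151.9458°; ψ = atan2(-6.9283,12.9998) = -28.0555°
θ_1 = β − ψ = -123.8903°
θ_3 = φ − θ_1 − θ_2 = 3.8916° (wrapped to (-180°,180°])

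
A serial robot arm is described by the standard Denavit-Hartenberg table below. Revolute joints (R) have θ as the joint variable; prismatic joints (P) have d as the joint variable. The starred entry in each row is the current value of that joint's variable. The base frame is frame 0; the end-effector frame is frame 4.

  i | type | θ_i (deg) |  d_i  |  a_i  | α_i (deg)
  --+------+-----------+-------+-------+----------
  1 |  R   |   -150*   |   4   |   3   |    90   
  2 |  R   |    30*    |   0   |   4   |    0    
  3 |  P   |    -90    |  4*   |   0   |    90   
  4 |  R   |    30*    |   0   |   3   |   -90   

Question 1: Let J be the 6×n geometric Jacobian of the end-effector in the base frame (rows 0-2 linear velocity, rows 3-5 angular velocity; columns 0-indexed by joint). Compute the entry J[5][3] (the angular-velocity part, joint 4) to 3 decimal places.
-0.500

axis z_3 = (0.7500,0.4330,-0.5000); lever o_n−o_3 = (-1.8750,0.6495,-2.2500)
cross product → J_v[:, 3] = (-0.6495,2.6250,1.2990)
J_ω[:, 3] = z_3
entry J[5][3] = -0.5000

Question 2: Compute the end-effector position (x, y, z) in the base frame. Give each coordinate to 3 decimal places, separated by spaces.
after link 1: o_1 = (-2.5981, -1.5000, 4.0000)
after link 2: o_2 = (-5.5981, -3.2321, 6.0000)
after link 3: o_3 = (-7.5981, 0.2321, 6.0000)
after link 4: o_4 = (-9.4731, 0.8816, 3.7500)

-9.473 0.882 3.750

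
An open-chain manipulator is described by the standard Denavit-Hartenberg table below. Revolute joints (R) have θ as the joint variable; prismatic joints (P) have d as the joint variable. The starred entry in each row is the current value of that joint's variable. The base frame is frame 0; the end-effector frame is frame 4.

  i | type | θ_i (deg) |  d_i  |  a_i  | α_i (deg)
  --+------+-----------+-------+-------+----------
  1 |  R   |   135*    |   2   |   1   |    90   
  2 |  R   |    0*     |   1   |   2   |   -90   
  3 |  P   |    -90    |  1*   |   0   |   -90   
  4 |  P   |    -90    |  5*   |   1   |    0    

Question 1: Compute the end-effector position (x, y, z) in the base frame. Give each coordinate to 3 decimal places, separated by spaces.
-4.950 6.364 4.000

after link 1: o_1 = (-0.7071, 0.7071, 2.0000)
after link 2: o_2 = (-1.4142, 2.8284, 2.0000)
after link 3: o_3 = (-1.4142, 2.8284, 3.0000)
after link 4: o_4 = (-4.9497, 6.3640, 4.0000)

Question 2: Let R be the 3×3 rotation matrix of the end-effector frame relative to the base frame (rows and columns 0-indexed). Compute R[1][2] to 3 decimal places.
0.707

End-effector z-axis (col 2 of R) = (-0.7071,0.7071,0.0000)
R[1][2] = 0.7071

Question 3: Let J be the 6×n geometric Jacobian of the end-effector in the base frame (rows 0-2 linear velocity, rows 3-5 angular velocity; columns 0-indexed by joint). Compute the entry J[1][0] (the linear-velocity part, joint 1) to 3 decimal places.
axis z_0 = ẑ; lever o_n−o_0 = (-4.9497,6.3640,4.0000)
cross product → J_v[:, 0] = (-6.3640,-4.9497,0.0000)
J_ω[:, 0] = z_0
entry J[1][0] = -4.9497

-4.950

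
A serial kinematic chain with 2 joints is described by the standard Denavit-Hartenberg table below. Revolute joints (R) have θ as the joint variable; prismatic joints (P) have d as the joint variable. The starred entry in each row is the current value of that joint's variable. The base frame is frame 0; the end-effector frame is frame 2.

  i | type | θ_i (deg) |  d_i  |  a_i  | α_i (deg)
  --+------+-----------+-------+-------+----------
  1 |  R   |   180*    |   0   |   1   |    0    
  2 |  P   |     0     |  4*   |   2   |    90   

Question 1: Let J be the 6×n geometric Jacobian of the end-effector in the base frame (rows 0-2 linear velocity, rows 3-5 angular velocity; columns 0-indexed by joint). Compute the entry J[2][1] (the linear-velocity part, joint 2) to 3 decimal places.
prismatic axis z_1 = (0.0000,0.0000,1.0000)
J_v[:, 1] = z_1; J_ω[:, 1] = (0,0,0)
entry J[2][1] = 1.0000

1.000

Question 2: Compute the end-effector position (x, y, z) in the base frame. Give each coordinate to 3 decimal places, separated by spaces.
after link 1: o_1 = (-1.0000, 0.0000, 0.0000)
after link 2: o_2 = (-3.0000, 0.0000, 4.0000)

-3.000 0.000 4.000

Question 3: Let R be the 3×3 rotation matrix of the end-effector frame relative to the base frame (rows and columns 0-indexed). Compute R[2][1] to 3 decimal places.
1.000

End-effector y-axis (col 1 of R) = (-0.0000,-0.0000,1.0000)
R[2][1] = 1.0000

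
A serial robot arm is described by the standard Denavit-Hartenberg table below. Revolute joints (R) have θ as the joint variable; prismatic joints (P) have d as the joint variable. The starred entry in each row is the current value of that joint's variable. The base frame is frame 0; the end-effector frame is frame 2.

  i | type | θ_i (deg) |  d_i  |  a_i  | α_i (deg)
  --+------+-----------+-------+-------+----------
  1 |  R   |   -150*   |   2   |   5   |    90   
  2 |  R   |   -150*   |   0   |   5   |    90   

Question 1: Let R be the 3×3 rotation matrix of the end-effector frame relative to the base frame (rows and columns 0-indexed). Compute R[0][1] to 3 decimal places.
-0.500

End-effector y-axis (col 1 of R) = (-0.5000,0.8660,0.0000)
R[0][1] = -0.5000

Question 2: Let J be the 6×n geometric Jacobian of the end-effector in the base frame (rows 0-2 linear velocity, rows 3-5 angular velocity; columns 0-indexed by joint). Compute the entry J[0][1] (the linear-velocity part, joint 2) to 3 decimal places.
-2.165

axis z_1 = (-0.5000,0.8660,0.0000); lever o_n−o_1 = (3.7500,2.1651,-2.5000)
cross product → J_v[:, 1] = (-2.1651,-1.2500,-4.3301)
J_ω[:, 1] = z_1
entry J[0][1] = -2.1651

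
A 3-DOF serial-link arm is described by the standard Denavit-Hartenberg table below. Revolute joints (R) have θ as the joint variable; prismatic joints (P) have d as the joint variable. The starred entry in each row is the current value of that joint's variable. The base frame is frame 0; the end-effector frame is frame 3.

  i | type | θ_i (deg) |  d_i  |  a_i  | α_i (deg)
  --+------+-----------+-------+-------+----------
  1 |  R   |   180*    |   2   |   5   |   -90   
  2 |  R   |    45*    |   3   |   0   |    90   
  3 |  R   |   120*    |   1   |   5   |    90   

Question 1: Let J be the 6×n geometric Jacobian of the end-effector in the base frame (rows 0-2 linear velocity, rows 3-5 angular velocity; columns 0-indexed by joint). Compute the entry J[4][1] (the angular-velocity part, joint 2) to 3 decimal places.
-1.000

axis z_1 = (-0.0000,-1.0000,0.0000); lever o_n−o_1 = (1.0607,-7.3301,2.4749)
cross product → J_v[:, 1] = (-2.4749,0.0000,1.0607)
J_ω[:, 1] = z_1
entry J[4][1] = -1.0000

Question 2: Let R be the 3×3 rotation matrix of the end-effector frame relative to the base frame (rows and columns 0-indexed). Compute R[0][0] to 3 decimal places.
End-effector x-axis (col 0 of R) = (0.3536,-0.8660,0.3536)
R[0][0] = 0.3536

0.354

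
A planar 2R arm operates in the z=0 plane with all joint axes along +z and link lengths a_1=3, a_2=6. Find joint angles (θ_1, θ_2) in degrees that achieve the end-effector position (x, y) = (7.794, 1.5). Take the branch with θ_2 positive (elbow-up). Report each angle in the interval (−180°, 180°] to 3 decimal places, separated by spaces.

cos θ_2 = (62.9964−3²−6²)/(2·3·6) = 0.4999; θ_2 = 60.0065° (elbow-up)
β = atan2(1.5000,7.7940) = 10.8937°; ψ = atan2(5.1965,5.9994) = 40.8981°
θ_1 = β − ψ = -30.0044°

-30.004 60.007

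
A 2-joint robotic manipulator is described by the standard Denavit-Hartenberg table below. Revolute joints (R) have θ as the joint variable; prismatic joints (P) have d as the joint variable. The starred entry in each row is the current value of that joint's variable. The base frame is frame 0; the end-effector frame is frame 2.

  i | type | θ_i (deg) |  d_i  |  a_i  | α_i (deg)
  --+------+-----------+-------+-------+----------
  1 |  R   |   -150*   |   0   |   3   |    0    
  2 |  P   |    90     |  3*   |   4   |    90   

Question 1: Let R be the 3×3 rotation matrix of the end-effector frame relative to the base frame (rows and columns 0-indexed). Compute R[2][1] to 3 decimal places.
End-effector y-axis (col 1 of R) = (0.0000,0.0000,1.0000)
R[2][1] = 1.0000

1.000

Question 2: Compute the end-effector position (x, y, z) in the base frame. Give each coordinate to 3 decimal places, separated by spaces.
after link 1: o_1 = (-2.5981, -1.5000, 0.0000)
after link 2: o_2 = (-0.5981, -4.9641, 3.0000)

-0.598 -4.964 3.000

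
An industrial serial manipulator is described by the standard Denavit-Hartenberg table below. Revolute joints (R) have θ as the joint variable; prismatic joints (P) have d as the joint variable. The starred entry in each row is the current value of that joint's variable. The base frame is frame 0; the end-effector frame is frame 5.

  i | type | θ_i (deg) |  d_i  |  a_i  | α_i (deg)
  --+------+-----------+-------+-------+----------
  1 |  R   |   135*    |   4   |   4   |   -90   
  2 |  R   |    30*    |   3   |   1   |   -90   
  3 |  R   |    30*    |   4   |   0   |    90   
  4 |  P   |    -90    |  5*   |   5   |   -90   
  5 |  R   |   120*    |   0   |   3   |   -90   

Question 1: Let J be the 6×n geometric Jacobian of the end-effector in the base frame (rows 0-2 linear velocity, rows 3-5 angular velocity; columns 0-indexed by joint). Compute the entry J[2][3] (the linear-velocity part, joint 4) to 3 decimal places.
-0.250

prismatic axis z_3 = (-0.9186,-0.3062,-0.2500)
J_v[:, 3] = z_3; J_ω[:, 3] = (0,0,0)
entry J[2][3] = -0.2500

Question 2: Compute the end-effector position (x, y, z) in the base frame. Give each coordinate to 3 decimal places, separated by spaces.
-7.592 0.407 2.467

after link 1: o_1 = (-2.8284, 2.8284, 4.0000)
after link 2: o_2 = (-5.5621, 1.3195, 3.5000)
after link 3: o_3 = (-4.1479, -0.0947, 0.0359)
after link 4: o_4 = (-10.5085, 0.1421, 3.1160)
after link 5: o_5 = (-7.5917, 0.4073, 2.4665)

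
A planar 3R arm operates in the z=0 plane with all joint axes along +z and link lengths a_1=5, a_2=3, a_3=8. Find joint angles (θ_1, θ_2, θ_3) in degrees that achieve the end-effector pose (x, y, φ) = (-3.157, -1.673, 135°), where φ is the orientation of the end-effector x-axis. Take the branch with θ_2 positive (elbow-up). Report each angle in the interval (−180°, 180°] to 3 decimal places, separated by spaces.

wrist centre = target − a_3·(cos φ, sin φ) = (2.4999, -7.3299)
cos θ_2 = (59.9760−5²−3²)/(2·5·3) = 0.8659; θ_2 = 30.0181° (elbow-up)
β = atan2(-7.3299,2.4999) = -71.1680°; ψ = atan2(1.5008,7.5976) = 11.1743°
θ_1 = β − ψ = -82.3423°
θ_3 = φ − θ_1 − θ_2 = -172.6758° (wrapped to (-180°,180°])

-82.342 30.018 -172.676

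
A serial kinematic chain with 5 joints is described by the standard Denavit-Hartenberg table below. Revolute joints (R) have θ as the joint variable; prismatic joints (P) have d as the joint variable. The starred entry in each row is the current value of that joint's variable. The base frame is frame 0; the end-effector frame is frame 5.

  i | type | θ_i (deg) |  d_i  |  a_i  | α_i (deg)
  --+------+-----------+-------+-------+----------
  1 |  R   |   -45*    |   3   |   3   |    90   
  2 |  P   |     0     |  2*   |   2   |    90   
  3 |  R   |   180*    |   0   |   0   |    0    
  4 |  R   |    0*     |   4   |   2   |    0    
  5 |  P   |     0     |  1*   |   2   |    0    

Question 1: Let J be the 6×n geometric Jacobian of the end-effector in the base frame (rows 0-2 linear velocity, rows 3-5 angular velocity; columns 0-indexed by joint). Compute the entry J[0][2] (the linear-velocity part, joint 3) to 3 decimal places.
2.828

axis z_2 = (-0.0000,-0.0000,-1.0000); lever o_n−o_2 = (-2.8284,2.8284,-5.0000)
cross product → J_v[:, 2] = (2.8284,2.8284,-0.0000)
J_ω[:, 2] = z_2
entry J[0][2] = 2.8284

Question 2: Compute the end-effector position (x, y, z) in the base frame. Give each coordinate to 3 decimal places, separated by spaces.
-0.707 -2.121 -2.000

after link 1: o_1 = (2.1213, -2.1213, 3.0000)
after link 2: o_2 = (2.1213, -4.9497, 3.0000)
after link 3: o_3 = (2.1213, -4.9497, 3.0000)
after link 4: o_4 = (0.7071, -3.5355, -1.0000)
after link 5: o_5 = (-0.7071, -2.1213, -2.0000)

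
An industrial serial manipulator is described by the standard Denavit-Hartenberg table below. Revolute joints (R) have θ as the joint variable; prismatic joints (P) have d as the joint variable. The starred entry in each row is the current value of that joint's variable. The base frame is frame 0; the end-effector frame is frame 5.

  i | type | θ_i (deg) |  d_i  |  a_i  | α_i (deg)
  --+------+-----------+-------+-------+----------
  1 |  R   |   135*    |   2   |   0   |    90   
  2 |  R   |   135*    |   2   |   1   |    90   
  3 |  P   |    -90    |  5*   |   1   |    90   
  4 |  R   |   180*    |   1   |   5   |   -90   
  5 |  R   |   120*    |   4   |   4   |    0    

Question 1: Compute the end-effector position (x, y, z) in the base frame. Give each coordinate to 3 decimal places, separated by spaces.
after link 1: o_1 = (0.0000, 0.0000, 2.0000)
after link 2: o_2 = (1.9142, 0.9142, 2.7071)
after link 3: o_3 = (-1.2929, 2.7071, 6.2426)
after link 4: o_4 = (1.7426, 6.7426, 5.5355)
after link 5: o_5 = (4.0605, 1.5964, 5.1566)

4.060 1.596 5.157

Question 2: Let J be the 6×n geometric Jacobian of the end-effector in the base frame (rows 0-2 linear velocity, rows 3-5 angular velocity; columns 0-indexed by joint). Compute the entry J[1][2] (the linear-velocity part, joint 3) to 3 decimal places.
0.500

prismatic axis z_2 = (-0.5000,0.5000,0.7071)
J_v[:, 2] = z_2; J_ω[:, 2] = (0,0,0)
entry J[1][2] = 0.5000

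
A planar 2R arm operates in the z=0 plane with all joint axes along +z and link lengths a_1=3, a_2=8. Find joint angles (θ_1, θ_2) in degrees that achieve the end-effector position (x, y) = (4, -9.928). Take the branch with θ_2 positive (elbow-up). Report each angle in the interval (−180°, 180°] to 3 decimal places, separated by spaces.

-90.007 30.010

cos θ_2 = (114.5652−3²−8²)/(2·3·8) = 0.8659; θ_2 = 30.0096° (elbow-up)
β = atan2(-9.9280,4.0000) = -68.0555°; ψ = atan2(4.0012,9.9275) = 21.9513°
θ_1 = β − ψ = -90.0067°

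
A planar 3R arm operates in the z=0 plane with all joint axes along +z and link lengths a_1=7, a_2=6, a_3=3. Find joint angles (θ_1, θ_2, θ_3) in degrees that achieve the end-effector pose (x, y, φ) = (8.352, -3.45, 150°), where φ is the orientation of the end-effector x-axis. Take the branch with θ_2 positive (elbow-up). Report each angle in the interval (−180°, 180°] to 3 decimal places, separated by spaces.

-44.996 44.991 150.006

wrist centre = target − a_3·(cos φ, sin φ) = (10.9501, -4.9500)
cos θ_2 = (144.4067−7²−6²)/(2·7·6) = 0.7072; θ_2 = 44.9906° (elbow-up)
β = atan2(-4.9500,10.9501) = -24.3254°; ψ = atan2(4.2419,11.2433) = 20.6708°
θ_1 = β − ψ = -44.9962°
θ_3 = φ − θ_1 − θ_2 = 150.0056° (wrapped to (-180°,180°])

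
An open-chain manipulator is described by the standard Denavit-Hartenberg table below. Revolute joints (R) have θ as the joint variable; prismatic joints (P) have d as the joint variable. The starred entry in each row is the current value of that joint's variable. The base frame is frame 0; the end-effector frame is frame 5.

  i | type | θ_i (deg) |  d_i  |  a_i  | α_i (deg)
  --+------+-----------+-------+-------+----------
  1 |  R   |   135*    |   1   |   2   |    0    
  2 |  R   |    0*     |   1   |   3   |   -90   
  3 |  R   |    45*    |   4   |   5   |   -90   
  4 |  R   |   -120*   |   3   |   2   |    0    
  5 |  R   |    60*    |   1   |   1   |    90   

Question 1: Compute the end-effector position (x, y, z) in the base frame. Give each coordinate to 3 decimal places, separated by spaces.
-8.451 -0.880 -4.010

after link 1: o_1 = (-1.4142, 1.4142, 1.0000)
after link 2: o_2 = (-3.5355, 3.5355, 2.0000)
after link 3: o_3 = (-8.8640, 3.2071, -1.5355)
after link 4: o_4 = (-8.0887, -0.0176, -2.9497)
after link 5: o_5 = (-8.4511, -0.8800, -4.0104)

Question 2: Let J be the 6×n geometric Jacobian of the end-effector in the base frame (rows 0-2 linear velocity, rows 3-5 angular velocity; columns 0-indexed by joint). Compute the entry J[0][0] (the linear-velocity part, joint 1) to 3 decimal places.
0.880

axis z_0 = ẑ; lever o_n−o_0 = (-8.4511,-0.8800,-4.0104)
cross product → J_v[:, 0] = (0.8800,-8.4511,0.0000)
J_ω[:, 0] = z_0
entry J[0][0] = 0.8800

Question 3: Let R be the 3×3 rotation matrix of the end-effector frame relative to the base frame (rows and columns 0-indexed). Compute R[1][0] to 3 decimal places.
-0.362

End-effector x-axis (col 0 of R) = (-0.8624,-0.3624,-0.3536)
R[1][0] = -0.3624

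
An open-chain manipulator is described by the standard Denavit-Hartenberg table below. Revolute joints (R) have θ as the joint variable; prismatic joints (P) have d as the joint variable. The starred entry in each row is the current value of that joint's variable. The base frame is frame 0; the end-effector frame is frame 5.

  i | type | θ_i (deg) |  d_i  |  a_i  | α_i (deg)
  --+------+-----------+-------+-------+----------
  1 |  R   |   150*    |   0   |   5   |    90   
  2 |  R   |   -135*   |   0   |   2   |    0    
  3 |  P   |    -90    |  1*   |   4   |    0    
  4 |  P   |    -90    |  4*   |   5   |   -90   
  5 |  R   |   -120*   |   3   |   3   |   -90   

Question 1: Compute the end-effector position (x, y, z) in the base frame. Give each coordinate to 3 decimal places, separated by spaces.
after link 1: o_1 = (-4.3301, 2.5000, 0.0000)
after link 2: o_2 = (-3.1054, 1.7929, -1.4142)
after link 3: o_3 = (-0.1559, 1.2447, 1.4142)
after link 4: o_4 = (-1.2178, 6.4766, 4.9497)
after link 5: o_5 = (2.8370, 7.1356, 6.0104)

2.837 7.136 6.010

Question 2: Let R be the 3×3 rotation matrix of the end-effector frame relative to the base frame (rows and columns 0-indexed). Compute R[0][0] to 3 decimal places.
0.739

End-effector x-axis (col 0 of R) = (0.7392,0.5732,-0.3536)
R[0][0] = 0.7392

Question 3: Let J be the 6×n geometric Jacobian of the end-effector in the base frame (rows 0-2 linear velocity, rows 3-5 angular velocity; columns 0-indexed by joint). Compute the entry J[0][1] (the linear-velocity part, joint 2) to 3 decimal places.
5.205

axis z_1 = (0.5000,0.8660,0.0000); lever o_n−o_1 = (7.1671,4.6356,6.0104)
cross product → J_v[:, 1] = (5.2052,-3.0052,-3.8891)
J_ω[:, 1] = z_1
entry J[0][1] = 5.2052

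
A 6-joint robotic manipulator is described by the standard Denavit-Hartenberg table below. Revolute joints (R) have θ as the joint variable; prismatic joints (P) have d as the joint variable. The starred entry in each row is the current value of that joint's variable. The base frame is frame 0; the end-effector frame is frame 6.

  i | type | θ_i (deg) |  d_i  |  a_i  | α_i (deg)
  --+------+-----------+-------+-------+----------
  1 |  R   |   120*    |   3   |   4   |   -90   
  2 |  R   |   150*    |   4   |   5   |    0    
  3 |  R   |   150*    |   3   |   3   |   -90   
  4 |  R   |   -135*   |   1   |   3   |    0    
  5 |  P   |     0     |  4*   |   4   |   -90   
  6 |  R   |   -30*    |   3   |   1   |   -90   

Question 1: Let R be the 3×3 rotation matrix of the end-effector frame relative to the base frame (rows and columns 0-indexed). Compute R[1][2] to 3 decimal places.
-0.979

End-effector z-axis (col 2 of R) = (0.1572,-0.9794,0.1268)
R[1][2] = -0.9794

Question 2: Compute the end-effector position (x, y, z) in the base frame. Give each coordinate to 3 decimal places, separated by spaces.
after link 1: o_1 = (-2.0000, 3.4641, 3.0000)
after link 2: o_2 = (-3.2990, -2.2859, 0.5000)
after link 3: o_3 = (-6.6471, -2.4869, 3.0981)
after link 4: o_4 = (-8.3869, -3.7161, 0.7610)
after link 5: o_5 = (-11.8613, -3.3550, -3.6885)
after link 6: o_6 = (-14.8225, -3.6935, -2.6317)

-14.823 -3.693 -2.632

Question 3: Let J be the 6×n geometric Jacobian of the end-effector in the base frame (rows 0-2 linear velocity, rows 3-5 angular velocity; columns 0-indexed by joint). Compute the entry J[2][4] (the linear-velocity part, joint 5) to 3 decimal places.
prismatic axis z_4 = (-0.4330,0.7500,-0.5000)
J_v[:, 4] = z_4; J_ω[:, 4] = (0,0,0)
entry J[2][4] = -0.5000

-0.500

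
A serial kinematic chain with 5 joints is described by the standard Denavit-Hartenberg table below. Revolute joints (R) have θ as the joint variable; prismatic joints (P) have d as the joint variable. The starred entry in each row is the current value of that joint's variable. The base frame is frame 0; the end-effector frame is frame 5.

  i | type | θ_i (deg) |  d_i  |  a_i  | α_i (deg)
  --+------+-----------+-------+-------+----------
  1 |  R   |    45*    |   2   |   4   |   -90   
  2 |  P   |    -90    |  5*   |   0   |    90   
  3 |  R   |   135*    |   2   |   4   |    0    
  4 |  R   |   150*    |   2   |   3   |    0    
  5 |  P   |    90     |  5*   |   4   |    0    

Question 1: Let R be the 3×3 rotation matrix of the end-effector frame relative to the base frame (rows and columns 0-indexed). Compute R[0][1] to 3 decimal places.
-0.683

End-effector y-axis (col 1 of R) = (-0.6830,0.6830,-0.2588)
R[0][1] = -0.6830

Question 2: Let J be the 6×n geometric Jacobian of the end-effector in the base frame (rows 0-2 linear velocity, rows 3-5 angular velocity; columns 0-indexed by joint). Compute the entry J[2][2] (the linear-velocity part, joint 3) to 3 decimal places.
-0.966

axis z_2 = (-0.7071,-0.7071,0.0000); lever o_n−o_2 = (-7.0470,-5.6809,1.8117)
cross product → J_v[:, 2] = (-1.2811,1.2811,-0.9659)
J_ω[:, 2] = z_2
entry J[2][2] = -0.9659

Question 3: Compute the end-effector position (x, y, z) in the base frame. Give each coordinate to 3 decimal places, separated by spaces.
-7.754 0.683 3.812

after link 1: o_1 = (2.8284, 2.8284, 2.0000)
after link 2: o_2 = (-0.7071, 6.3640, 2.0000)
after link 3: o_3 = (-4.1213, 6.9497, -0.8284)
after link 4: o_4 = (-3.4865, 3.4865, -0.0520)
after link 5: o_5 = (-7.7541, 0.6830, 3.8117)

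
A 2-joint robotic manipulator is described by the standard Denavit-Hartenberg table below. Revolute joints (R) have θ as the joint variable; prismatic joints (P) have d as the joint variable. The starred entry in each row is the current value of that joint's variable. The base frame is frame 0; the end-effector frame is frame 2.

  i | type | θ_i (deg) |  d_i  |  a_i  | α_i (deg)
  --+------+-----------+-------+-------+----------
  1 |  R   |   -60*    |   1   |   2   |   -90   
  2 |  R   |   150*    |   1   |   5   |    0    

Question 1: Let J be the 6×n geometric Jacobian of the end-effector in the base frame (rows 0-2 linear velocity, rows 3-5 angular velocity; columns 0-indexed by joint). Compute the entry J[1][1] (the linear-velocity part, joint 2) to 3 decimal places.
2.165

axis z_1 = (0.8660,0.5000,0.0000); lever o_n−o_1 = (-1.2990,4.2500,-2.5000)
cross product → J_v[:, 1] = (-1.2500,2.1651,4.3301)
J_ω[:, 1] = z_1
entry J[1][1] = 2.1651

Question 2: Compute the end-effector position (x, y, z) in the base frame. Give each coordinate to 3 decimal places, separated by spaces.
-0.299 2.518 -1.500

after link 1: o_1 = (1.0000, -1.7321, 1.0000)
after link 2: o_2 = (-0.2990, 2.5179, -1.5000)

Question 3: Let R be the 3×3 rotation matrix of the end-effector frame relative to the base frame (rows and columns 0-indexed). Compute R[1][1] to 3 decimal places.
End-effector y-axis (col 1 of R) = (-0.2500,0.4330,0.8660)
R[1][1] = 0.4330

0.433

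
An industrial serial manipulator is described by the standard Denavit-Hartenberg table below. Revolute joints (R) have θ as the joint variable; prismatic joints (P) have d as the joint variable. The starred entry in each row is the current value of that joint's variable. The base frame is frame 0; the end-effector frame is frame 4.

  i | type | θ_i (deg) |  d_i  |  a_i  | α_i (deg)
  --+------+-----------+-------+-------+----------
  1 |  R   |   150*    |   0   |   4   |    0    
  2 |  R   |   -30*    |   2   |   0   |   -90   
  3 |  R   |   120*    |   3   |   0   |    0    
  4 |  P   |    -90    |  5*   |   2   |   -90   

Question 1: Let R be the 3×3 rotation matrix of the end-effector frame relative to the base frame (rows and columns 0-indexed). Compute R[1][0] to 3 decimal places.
0.750

End-effector x-axis (col 0 of R) = (-0.4330,0.7500,-0.5000)
R[1][0] = 0.7500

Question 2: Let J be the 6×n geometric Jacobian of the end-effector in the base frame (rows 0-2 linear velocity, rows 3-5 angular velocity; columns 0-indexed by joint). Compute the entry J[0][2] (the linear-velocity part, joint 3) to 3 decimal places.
axis z_2 = (-0.8660,-0.5000,0.0000); lever o_n−o_2 = (-7.7942,-2.5000,-1.0000)
cross product → J_v[:, 2] = (0.5000,-0.8660,-1.7321)
J_ω[:, 2] = z_2
entry J[0][2] = 0.5000

0.500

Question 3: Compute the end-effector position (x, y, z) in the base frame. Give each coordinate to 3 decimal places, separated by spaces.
-11.258 -0.500 1.000

after link 1: o_1 = (-3.4641, 2.0000, 0.0000)
after link 2: o_2 = (-3.4641, 2.0000, 2.0000)
after link 3: o_3 = (-6.0622, 0.5000, 2.0000)
after link 4: o_4 = (-11.2583, -0.5000, 1.0000)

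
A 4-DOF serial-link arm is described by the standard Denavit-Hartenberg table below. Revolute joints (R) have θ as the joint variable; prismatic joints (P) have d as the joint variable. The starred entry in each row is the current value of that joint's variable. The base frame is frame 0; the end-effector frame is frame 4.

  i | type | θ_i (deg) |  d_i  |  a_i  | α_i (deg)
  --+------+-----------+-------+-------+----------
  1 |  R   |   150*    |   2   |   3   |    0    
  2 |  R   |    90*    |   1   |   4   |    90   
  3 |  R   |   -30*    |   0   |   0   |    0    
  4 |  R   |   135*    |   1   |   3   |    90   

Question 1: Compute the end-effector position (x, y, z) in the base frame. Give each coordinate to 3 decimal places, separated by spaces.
-5.076 -0.792 5.898

after link 1: o_1 = (-2.5981, 1.5000, 2.0000)
after link 2: o_2 = (-4.5981, -1.9641, 3.0000)
after link 3: o_3 = (-4.5981, -1.9641, 3.0000)
after link 4: o_4 = (-5.0759, -0.7917, 5.8978)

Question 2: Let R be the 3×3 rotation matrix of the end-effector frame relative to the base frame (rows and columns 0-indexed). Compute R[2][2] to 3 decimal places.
0.259

End-effector z-axis (col 2 of R) = (-0.4830,-0.8365,0.2588)
R[2][2] = 0.2588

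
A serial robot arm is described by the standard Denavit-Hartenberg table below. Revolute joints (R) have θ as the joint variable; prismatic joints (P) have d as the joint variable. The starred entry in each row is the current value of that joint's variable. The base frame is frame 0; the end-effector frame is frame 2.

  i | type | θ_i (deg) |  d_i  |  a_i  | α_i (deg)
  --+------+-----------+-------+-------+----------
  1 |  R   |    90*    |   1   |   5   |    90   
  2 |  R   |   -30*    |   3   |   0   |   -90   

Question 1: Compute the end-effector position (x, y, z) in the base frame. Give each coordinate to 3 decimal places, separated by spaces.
3.000 5.000 1.000

after link 1: o_1 = (0.0000, 5.0000, 1.0000)
after link 2: o_2 = (3.0000, 5.0000, 1.0000)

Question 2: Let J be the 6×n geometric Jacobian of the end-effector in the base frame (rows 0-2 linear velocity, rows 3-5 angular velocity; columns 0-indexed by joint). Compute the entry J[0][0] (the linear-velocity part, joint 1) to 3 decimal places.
axis z_0 = ẑ; lever o_n−o_0 = (3.0000,5.0000,1.0000)
cross product → J_v[:, 0] = (-5.0000,3.0000,0.0000)
J_ω[:, 0] = z_0
entry J[0][0] = -5.0000

-5.000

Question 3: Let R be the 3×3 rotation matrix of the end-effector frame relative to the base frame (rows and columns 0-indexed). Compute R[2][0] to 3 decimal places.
-0.500

End-effector x-axis (col 0 of R) = (0.0000,0.8660,-0.5000)
R[2][0] = -0.5000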